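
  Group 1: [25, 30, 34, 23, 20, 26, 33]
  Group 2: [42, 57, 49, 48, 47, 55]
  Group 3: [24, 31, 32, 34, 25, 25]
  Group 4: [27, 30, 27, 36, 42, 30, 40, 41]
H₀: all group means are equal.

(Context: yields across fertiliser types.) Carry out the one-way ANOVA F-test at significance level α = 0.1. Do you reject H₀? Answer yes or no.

reject H₀: yes

Group means [27.29, 49.67, 28.50, 34.12], grand mean 34.556
SSB = Σnᵢ(x̄ᵢ−x̄)² = 1961.530; SSW = ΣΣ(x−x̄ᵢ)² = 691.137
MSB = 1961.530/3 = 653.8433; MSW = 691.137/23 = 30.0494
F = MSB/MSW = 21.7589
df = (3, 23)
p-value (upper-tail) = 0.00000
At α=0.1: p < α → reject H₀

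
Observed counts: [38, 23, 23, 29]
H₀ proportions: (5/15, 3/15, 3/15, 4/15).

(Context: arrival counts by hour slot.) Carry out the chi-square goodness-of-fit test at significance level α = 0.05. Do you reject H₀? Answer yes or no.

n = 113; E_i = n·p_i = [37.67, 22.60, 22.60, 30.13]
χ² = (38−37.67)²/37.67 + (23−22.60)²/22.60 + (23−22.60)²/22.60 + (29−30.13)²/30.13 = 0.0597
df = 3
p-value (upper-tail) = 0.99619
At α=0.05: p ≥ α → fail to reject H₀

reject H₀: no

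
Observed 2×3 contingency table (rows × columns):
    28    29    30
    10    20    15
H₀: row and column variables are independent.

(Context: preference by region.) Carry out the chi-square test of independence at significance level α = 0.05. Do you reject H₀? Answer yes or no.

reject H₀: no

Row totals [87, 45], col totals [38, 49, 45], n=132
χ² = (28−25.05)²/25.05 + (29−32.30)²/32.30 + (30−29.66)²/29.66 + (10−12.95)²/12.95 + (20−16.70)²/16.70 + (15−15.34)²/15.34 = 2.0203
df = 2
p-value (upper-tail) = 0.36417
At α=0.05: p ≥ α → fail to reject H₀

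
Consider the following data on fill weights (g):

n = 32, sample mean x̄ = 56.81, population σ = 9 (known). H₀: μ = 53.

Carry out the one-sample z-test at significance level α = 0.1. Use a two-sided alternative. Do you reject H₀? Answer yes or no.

reject H₀: yes

SE = σ/√n = 9/√32 = 1.5910
z = (x̄−μ₀)/SE = (56.81−53)/1.5910 = 2.3947
p-value (two-sided) = 0.01663
At α=0.1: p < α → reject H₀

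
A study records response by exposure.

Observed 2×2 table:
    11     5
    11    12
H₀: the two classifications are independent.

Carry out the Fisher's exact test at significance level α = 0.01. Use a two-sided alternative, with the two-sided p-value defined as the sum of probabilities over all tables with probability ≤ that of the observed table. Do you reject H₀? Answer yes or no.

reject H₀: no

Margins: r₁=16, r₂=23, c₁=22, c₂=17, n=39
p_obs = C(16,11)·C(23,11)/C(39,22); sum pmf over tables with pmf ≤ p_obs
p-value (two-sided) = 0.32513
At α=0.01: p ≥ α → fail to reject H₀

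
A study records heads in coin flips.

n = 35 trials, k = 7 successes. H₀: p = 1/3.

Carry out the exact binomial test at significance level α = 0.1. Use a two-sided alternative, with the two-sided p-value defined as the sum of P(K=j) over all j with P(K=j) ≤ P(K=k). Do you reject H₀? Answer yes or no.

reject H₀: no

Exact binomial: n=35, k=7, p₀=1/3=0.3333
P(X=j) = C(n,j)·p₀^j·(1−p₀)^(n−j); p = Σ P(X=j) over j with P(X=j) ≤ P(X=7)
p-value (two-sided) = 0.10759
At α=0.1: p ≥ α → fail to reject H₀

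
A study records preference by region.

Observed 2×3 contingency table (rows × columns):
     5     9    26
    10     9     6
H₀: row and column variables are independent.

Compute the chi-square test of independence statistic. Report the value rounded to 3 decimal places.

Row totals [40, 25], col totals [15, 18, 32], n=65
χ² = (5−9.23)²/9.23 + (9−11.08)²/11.08 + (26−19.69)²/19.69 + (10−5.77)²/5.77 + (9−6.92)²/6.92 + (6−12.31)²/12.31 = 11.3073
df = 2

test statistic = 11.307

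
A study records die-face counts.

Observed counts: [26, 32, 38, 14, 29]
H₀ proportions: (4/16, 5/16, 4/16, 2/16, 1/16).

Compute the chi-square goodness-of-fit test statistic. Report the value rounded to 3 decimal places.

n = 139; E_i = n·p_i = [34.75, 43.44, 34.75, 17.38, 8.69]
χ² = (26−34.75)²/34.75 + (32−43.44)²/43.44 + (38−34.75)²/34.75 + (14−17.38)²/17.38 + (29−8.69)²/8.69 = 53.6676
df = 4

test statistic = 53.668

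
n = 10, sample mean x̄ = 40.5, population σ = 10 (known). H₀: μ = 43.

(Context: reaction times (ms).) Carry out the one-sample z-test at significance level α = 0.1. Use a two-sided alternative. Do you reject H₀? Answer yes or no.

reject H₀: no

SE = σ/√n = 10/√10 = 3.1623
z = (x̄−μ₀)/SE = (40.5−43)/3.1623 = -0.7906
p-value (two-sided) = 0.42920
At α=0.1: p ≥ α → fail to reject H₀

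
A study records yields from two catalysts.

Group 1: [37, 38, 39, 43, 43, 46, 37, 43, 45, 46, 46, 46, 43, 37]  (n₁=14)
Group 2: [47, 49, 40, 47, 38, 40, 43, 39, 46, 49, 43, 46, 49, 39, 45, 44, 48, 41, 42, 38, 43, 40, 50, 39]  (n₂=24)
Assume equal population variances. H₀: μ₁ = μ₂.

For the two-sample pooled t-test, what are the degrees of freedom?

degrees of freedom = 36

df = n₁ + n₂ − 2 = 14 + 24 − 2 = 36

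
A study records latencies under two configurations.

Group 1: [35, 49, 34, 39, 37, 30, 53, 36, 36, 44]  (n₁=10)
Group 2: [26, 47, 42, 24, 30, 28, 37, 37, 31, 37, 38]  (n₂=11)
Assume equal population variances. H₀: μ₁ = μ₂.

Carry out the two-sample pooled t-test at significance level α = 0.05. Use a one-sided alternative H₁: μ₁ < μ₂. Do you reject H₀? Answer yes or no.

reject H₀: no

x̄₁=39.300, s₁=7.181, n₁=10
x̄₂=34.273, s₂=7.072, n₂=11
s_p² = [9·7.181² + 10·7.072²]/19 = 50.7517
SE = √(s_p²·(1/10+1/11)) = 3.1127
t = (39.300−34.273)/3.1127 = 1.6151
df = 19
p-value (one-sided, H₁ less) = 0.93861
At α=0.05: p ≥ α → fail to reject H₀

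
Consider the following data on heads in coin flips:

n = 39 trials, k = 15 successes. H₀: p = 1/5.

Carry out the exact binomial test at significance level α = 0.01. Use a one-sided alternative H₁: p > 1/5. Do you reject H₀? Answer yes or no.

reject H₀: yes

Exact binomial: n=39, k=15, p₀=1/5=0.2000
P(X≥15) from Σ C(n,i)·p₀^i·(1−p₀)^(n−i)
p-value (one-sided, H₁ greater) = 0.00605
At α=0.01: p < α → reject H₀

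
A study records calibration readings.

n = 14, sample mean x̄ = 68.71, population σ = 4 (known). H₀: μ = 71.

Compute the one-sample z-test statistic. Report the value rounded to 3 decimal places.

test statistic = -2.142

SE = σ/√n = 4/√14 = 1.0690
z = (x̄−μ₀)/SE = (68.71−71)/1.0690 = -2.1421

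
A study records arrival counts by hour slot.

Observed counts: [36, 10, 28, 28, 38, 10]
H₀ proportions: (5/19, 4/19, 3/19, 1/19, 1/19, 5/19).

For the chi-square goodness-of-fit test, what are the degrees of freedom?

degrees of freedom = 5

df = k − 1 = 6 − 1 = 5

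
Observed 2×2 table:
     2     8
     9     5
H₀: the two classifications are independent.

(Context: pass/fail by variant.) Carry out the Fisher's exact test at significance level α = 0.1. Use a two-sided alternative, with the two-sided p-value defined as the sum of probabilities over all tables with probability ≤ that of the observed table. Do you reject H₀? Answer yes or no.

reject H₀: yes

Margins: r₁=10, r₂=14, c₁=11, c₂=13, n=24
p_obs = C(10,2)·C(14,9)/C(24,11); sum pmf over tables with pmf ≤ p_obs
p-value (two-sided) = 0.04718
At α=0.1: p < α → reject H₀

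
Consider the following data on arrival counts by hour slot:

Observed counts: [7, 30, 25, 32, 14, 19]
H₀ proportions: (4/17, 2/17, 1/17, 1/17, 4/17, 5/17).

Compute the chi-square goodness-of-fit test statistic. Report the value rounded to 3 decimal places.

n = 127; E_i = n·p_i = [29.88, 14.94, 7.47, 7.47, 29.88, 37.35]
χ² = (7−29.88)²/29.88 + (30−14.94)²/14.94 + (25−7.47)²/7.47 + (32−7.47)²/7.47 + (14−29.88)²/29.88 + (19−37.35)²/37.35 = 171.8319
df = 5

test statistic = 171.832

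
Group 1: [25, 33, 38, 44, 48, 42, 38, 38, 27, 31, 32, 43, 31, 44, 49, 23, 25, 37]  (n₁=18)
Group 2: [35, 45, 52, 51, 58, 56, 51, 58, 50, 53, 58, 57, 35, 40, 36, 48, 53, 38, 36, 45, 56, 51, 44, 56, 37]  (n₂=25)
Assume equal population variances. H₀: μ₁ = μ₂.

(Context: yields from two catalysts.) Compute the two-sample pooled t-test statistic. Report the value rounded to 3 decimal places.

x̄₁=36.000, s₁=8.066, n₁=18
x̄₂=47.960, s₂=8.203, n₂=25
s_p² = [17·8.066² + 24·8.203²]/41 = 66.3649
SE = √(s_p²·(1/18+1/25)) = 2.5182
t = (36.000−47.960)/2.5182 = -4.7493
df = 41

test statistic = -4.749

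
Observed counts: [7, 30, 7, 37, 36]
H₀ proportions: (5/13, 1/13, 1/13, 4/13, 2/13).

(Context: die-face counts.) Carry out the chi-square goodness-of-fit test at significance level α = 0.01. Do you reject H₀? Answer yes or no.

reject H₀: yes

n = 117; E_i = n·p_i = [45.00, 9.00, 9.00, 36.00, 18.00]
χ² = (7−45.00)²/45.00 + (30−9.00)²/9.00 + (7−9.00)²/9.00 + (37−36.00)²/36.00 + (36−18.00)²/18.00 = 99.5611
df = 4
p-value (upper-tail) = 0.00000
At α=0.01: p < α → reject H₀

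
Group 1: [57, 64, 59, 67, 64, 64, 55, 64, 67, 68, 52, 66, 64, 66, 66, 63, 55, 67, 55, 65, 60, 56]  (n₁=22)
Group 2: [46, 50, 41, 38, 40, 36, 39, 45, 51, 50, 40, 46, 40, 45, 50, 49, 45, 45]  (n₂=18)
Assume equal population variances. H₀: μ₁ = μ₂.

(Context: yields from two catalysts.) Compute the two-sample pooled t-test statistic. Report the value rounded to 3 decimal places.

x̄₁=62.000, s₁=4.928, n₁=22
x̄₂=44.222, s₂=4.697, n₂=18
s_p² = [21·4.928² + 17·4.697²]/38 = 23.2924
SE = √(s_p²·(1/22+1/18)) = 1.5339
t = (62.000−44.222)/1.5339 = 11.5901
df = 38

test statistic = 11.590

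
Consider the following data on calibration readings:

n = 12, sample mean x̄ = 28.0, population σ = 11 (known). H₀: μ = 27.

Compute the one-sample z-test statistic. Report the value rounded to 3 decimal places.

test statistic = 0.315

SE = σ/√n = 11/√12 = 3.1754
z = (x̄−μ₀)/SE = (28.0−27)/3.1754 = 0.3149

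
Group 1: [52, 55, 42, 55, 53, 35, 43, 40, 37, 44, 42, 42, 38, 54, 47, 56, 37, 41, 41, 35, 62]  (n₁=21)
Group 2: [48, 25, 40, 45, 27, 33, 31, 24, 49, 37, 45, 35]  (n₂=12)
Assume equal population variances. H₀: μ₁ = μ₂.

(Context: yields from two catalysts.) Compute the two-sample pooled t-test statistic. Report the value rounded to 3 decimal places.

x̄₁=45.286, s₁=7.976, n₁=21
x̄₂=36.583, s₂=8.888, n₂=12
s_p² = [20·7.976² + 11·8.888²]/31 = 69.0710
SE = √(s_p²·(1/21+1/12)) = 3.0075
t = (45.286−36.583)/3.0075 = 2.8936
df = 31

test statistic = 2.894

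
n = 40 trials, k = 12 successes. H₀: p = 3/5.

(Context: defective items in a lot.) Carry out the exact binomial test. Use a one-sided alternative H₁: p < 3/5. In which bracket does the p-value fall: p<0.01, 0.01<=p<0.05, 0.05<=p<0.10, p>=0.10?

Exact binomial: n=40, k=12, p₀=3/5=0.6000
P(X≤12) from Σ C(n,i)·p₀^i·(1−p₀)^(n−i)
p-value (one-sided, H₁ less) = 0.00012
→ bracket: p<0.01

p-value bracket: p<0.01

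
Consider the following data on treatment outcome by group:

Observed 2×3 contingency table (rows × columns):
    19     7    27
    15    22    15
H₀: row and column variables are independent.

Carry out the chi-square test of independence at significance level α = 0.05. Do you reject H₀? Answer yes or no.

reject H₀: yes

Row totals [53, 52], col totals [34, 29, 42], n=105
χ² = (19−17.16)²/17.16 + (7−14.64)²/14.64 + (27−21.20)²/21.20 + (15−16.84)²/16.84 + (22−14.36)²/14.36 + (15−20.80)²/20.80 = 11.6493
df = 2
p-value (upper-tail) = 0.00295
At α=0.05: p < α → reject H₀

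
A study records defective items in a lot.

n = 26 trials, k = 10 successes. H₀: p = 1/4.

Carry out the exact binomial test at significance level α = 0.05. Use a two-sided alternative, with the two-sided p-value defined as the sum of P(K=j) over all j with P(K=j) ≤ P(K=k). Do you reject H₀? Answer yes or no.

reject H₀: no

Exact binomial: n=26, k=10, p₀=1/4=0.2500
P(X=j) = C(n,j)·p₀^j·(1−p₀)^(n−j); p = Σ P(X=j) over j with P(X=j) ≤ P(X=10)
p-value (two-sided) = 0.11669
At α=0.05: p ≥ α → fail to reject H₀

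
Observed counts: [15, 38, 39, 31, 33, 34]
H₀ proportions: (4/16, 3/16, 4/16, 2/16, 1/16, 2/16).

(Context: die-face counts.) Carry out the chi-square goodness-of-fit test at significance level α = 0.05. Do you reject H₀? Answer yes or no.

reject H₀: yes

n = 190; E_i = n·p_i = [47.50, 35.62, 47.50, 23.75, 11.88, 23.75]
χ² = (15−47.50)²/47.50 + (38−35.62)²/35.62 + (39−47.50)²/47.50 + (31−23.75)²/23.75 + (33−11.88)²/11.88 + (34−23.75)²/23.75 = 68.1333
df = 5
p-value (upper-tail) = 0.00000
At α=0.05: p < α → reject H₀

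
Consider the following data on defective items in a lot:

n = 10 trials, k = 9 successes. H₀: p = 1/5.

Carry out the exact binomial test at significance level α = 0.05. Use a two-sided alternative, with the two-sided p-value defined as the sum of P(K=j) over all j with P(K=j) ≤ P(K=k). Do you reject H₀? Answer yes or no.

Exact binomial: n=10, k=9, p₀=1/5=0.2000
P(X=j) = C(n,j)·p₀^j·(1−p₀)^(n−j); p = Σ P(X=j) over j with P(X=j) ≤ P(X=9)
p-value (two-sided) = 0.00000
At α=0.05: p < α → reject H₀

reject H₀: yes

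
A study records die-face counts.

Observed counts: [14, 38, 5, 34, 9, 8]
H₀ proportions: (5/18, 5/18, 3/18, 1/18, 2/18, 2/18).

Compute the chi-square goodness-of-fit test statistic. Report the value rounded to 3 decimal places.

test statistic = 152.806

n = 108; E_i = n·p_i = [30.00, 30.00, 18.00, 6.00, 12.00, 12.00]
χ² = (14−30.00)²/30.00 + (38−30.00)²/30.00 + (5−18.00)²/18.00 + (34−6.00)²/6.00 + (9−12.00)²/12.00 + (8−12.00)²/12.00 = 152.8056
df = 5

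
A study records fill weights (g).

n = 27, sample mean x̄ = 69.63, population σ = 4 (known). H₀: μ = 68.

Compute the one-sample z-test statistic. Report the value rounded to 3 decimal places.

SE = σ/√n = 4/√27 = 0.7698
z = (x̄−μ₀)/SE = (69.63−68)/0.7698 = 2.1174

test statistic = 2.117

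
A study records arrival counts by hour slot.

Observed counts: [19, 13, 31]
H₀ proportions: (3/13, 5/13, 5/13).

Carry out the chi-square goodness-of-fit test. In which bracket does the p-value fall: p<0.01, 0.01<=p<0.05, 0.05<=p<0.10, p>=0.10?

p-value bracket: 0.01<=p<0.05

n = 63; E_i = n·p_i = [14.54, 24.23, 24.23]
χ² = (19−14.54)²/14.54 + (13−24.23)²/24.23 + (31−24.23)²/24.23 = 8.4656
df = 2
p-value (upper-tail) = 0.01451
→ bracket: 0.01<=p<0.05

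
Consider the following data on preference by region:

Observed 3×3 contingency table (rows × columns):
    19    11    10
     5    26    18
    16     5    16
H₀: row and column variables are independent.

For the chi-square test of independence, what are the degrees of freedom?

df = (r−1)(c−1) = (3−1)·(3−1) = 4

degrees of freedom = 4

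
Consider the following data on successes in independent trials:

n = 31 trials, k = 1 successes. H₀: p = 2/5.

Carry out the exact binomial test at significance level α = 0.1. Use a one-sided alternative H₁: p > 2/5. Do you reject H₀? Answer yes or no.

Exact binomial: n=31, k=1, p₀=2/5=0.4000
P(X≥1) from Σ C(n,i)·p₀^i·(1−p₀)^(n−i)
p-value (one-sided, H₁ greater) = 1.00000
At α=0.1: p ≥ α → fail to reject H₀

reject H₀: no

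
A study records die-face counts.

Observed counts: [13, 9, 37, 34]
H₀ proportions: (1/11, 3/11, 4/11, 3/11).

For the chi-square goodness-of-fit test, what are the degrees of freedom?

degrees of freedom = 3

df = k − 1 = 4 − 1 = 3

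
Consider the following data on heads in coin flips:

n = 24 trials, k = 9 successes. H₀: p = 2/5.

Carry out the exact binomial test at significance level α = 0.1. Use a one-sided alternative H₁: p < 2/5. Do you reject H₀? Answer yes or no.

reject H₀: no

Exact binomial: n=24, k=9, p₀=2/5=0.4000
P(X≤9) from Σ C(n,i)·p₀^i·(1−p₀)^(n−i)
p-value (one-sided, H₁ less) = 0.48908
At α=0.1: p ≥ α → fail to reject H₀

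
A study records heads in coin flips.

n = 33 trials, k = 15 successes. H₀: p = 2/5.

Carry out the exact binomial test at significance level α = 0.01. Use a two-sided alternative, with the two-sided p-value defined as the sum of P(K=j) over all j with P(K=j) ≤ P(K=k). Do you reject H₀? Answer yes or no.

reject H₀: no

Exact binomial: n=33, k=15, p₀=2/5=0.4000
P(X=j) = C(n,j)·p₀^j·(1−p₀)^(n−j); p = Σ P(X=j) over j with P(X=j) ≤ P(X=15)
p-value (two-sided) = 0.59484
At α=0.01: p ≥ α → fail to reject H₀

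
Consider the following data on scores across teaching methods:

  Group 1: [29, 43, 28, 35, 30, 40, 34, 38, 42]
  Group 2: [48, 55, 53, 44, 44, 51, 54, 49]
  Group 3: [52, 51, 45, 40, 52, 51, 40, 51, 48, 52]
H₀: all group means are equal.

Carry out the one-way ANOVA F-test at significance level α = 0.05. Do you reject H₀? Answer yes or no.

reject H₀: yes

Group means [35.44, 49.75, 48.20], grand mean 44.407
SSB = Σnᵢ(x̄ᵢ−x̄)² = 1095.196; SSW = ΣΣ(x−x̄ᵢ)² = 595.322
MSB = 1095.196/2 = 547.5981; MSW = 595.322/24 = 24.8051
F = MSB/MSW = 22.0760
df = (2, 24)
p-value (upper-tail) = 0.00000
At α=0.05: p < α → reject H₀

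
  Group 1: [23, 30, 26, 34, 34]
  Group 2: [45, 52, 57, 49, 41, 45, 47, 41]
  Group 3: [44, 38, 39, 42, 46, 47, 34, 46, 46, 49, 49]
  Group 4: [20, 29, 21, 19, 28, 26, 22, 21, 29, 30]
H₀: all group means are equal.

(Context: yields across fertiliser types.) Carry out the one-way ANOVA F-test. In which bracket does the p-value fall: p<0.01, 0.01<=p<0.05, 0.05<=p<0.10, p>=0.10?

p-value bracket: p<0.01

Group means [29.40, 47.12, 43.64, 24.50], grand mean 36.735
SSB = Σnᵢ(x̄ᵢ−x̄)² = 3153.497; SSW = ΣΣ(x−x̄ᵢ)² = 705.120
MSB = 3153.497/3 = 1051.1657; MSW = 705.120/30 = 23.5040
F = MSB/MSW = 44.7228
df = (3, 30)
p-value (upper-tail) = 0.00000
→ bracket: p<0.01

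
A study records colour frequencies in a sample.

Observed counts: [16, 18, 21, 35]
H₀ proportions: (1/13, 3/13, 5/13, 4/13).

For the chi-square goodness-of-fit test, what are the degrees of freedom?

degrees of freedom = 3

df = k − 1 = 4 − 1 = 3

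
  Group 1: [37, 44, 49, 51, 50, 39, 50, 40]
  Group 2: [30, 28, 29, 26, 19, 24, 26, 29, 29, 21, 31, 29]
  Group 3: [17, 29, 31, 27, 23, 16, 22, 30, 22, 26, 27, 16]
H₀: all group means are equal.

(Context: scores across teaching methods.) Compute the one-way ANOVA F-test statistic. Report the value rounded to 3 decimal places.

Group means [45.00, 26.75, 23.83], grand mean 30.219
SSB = Σnᵢ(x̄ᵢ−x̄)² = 2381.552; SSW = ΣΣ(x−x̄ᵢ)² = 697.917
MSB = 2381.552/2 = 1190.7760; MSW = 697.917/29 = 24.0661
F = MSB/MSW = 49.4794
df = (2, 29)

test statistic = 49.479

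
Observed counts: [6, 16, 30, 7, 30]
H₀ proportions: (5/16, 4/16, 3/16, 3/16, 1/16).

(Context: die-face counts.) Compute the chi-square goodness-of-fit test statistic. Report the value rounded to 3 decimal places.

n = 89; E_i = n·p_i = [27.81, 22.25, 16.69, 16.69, 5.56]
χ² = (6−27.81)²/27.81 + (16−22.25)²/22.25 + (30−16.69)²/16.69 + (7−16.69)²/16.69 + (30−5.56)²/5.56 = 142.4667
df = 4

test statistic = 142.467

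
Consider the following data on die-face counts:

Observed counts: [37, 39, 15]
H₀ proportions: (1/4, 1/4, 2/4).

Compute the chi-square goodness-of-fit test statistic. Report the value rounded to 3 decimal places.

n = 91; E_i = n·p_i = [22.75, 22.75, 45.50]
χ² = (37−22.75)²/22.75 + (39−22.75)²/22.75 + (15−45.50)²/45.50 = 40.9780
df = 2

test statistic = 40.978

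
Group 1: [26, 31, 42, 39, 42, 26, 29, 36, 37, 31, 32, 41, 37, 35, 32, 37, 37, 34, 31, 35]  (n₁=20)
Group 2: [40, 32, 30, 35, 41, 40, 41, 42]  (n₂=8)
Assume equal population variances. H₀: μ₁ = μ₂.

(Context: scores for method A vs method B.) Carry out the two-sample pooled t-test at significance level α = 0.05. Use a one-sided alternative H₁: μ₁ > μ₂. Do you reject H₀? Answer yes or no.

x̄₁=34.500, s₁=4.741, n₁=20
x̄₂=37.625, s₂=4.627, n₂=8
s_p² = [19·4.741² + 7·4.627²]/26 = 22.1875
SE = √(s_p²·(1/20+1/8)) = 1.9705
t = (34.500−37.625)/1.9705 = -1.5859
df = 26
p-value (one-sided, H₁ greater) = 0.93757
At α=0.05: p ≥ α → fail to reject H₀

reject H₀: no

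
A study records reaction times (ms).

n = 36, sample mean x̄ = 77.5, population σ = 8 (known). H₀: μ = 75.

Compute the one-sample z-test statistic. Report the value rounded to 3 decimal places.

SE = σ/√n = 8/√36 = 1.3333
z = (x̄−μ₀)/SE = (77.5−75)/1.3333 = 1.8750

test statistic = 1.875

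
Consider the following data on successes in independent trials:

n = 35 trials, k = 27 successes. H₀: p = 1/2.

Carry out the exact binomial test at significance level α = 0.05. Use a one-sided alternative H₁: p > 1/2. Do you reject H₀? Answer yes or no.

Exact binomial: n=35, k=27, p₀=1/2=0.5000
P(X≥27) from Σ C(n,i)·p₀^i·(1−p₀)^(n−i)
p-value (one-sided, H₁ greater) = 0.00094
At α=0.05: p < α → reject H₀

reject H₀: yes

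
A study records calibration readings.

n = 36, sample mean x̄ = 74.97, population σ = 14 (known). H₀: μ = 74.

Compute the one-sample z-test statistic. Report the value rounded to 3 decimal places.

test statistic = 0.416

SE = σ/√n = 14/√36 = 2.3333
z = (x̄−μ₀)/SE = (74.97−74)/2.3333 = 0.4157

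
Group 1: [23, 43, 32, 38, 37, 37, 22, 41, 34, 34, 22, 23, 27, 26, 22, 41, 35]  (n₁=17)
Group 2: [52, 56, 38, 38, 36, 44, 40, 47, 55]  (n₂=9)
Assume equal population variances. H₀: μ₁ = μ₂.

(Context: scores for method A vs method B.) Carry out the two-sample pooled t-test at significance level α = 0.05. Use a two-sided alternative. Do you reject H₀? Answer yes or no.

x̄₁=31.588, s₁=7.525, n₁=17
x̄₂=45.111, s₂=7.737, n₂=9
s_p² = [16·7.525² + 8·7.737²]/24 = 57.7086
SE = √(s_p²·(1/17+1/9)) = 3.1316
t = (31.588−45.111)/3.1316 = -4.3183
df = 24
p-value (two-sided) = 0.00024
At α=0.05: p < α → reject H₀

reject H₀: yes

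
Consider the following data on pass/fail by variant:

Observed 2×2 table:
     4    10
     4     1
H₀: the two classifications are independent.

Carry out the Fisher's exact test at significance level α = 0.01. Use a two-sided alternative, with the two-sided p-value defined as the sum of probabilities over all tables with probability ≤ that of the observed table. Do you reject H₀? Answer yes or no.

Margins: r₁=14, r₂=5, c₁=8, c₂=11, n=19
p_obs = C(14,4)·C(5,4)/C(19,8); sum pmf over tables with pmf ≤ p_obs
p-value (two-sided) = 0.11077
At α=0.01: p ≥ α → fail to reject H₀

reject H₀: no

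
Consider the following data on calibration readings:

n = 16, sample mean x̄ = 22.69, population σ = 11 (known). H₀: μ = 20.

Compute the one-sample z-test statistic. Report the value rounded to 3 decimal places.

test statistic = 0.978

SE = σ/√n = 11/√16 = 2.7500
z = (x̄−μ₀)/SE = (22.69−20)/2.7500 = 0.9782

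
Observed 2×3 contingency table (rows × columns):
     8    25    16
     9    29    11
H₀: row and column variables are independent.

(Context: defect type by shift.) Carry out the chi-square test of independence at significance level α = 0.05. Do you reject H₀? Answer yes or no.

Row totals [49, 49], col totals [17, 54, 27], n=98
χ² = (8−8.50)²/8.50 + (25−27.00)²/27.00 + (16−13.50)²/13.50 + (9−8.50)²/8.50 + (29−27.00)²/27.00 + (11−13.50)²/13.50 = 1.2810
df = 2
p-value (upper-tail) = 0.52702
At α=0.05: p ≥ α → fail to reject H₀

reject H₀: no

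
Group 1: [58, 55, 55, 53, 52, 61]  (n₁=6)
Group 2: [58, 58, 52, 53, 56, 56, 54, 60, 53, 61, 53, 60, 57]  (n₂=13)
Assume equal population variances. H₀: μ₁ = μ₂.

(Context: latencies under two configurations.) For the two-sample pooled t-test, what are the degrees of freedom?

df = n₁ + n₂ − 2 = 6 + 13 − 2 = 17

degrees of freedom = 17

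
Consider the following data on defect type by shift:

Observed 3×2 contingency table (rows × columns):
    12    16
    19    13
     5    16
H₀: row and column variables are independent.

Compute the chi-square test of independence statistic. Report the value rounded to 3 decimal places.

test statistic = 6.539

Row totals [28, 32, 21], col totals [36, 45], n=81
χ² = (12−12.44)²/12.44 + (16−15.56)²/15.56 + (19−14.22)²/14.22 + (13−17.78)²/17.78 + (5−9.33)²/9.33 + (16−11.67)²/11.67 = 6.5391
df = 2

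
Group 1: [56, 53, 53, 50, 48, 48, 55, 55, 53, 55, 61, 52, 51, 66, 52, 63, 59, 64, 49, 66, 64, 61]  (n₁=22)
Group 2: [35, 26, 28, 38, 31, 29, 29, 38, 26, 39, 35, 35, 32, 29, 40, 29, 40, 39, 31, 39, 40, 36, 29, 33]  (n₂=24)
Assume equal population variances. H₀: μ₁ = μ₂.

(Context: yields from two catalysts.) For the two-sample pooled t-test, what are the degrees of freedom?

df = n₁ + n₂ − 2 = 22 + 24 − 2 = 44

degrees of freedom = 44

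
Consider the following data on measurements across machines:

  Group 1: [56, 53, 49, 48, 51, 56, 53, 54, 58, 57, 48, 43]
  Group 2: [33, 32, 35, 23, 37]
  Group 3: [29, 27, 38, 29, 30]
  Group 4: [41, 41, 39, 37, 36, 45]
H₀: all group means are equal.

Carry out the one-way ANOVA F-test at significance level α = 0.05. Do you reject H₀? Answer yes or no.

Group means [52.17, 32.00, 30.60, 39.83], grand mean 42.071
SSB = Σnᵢ(x̄ᵢ−x̄)² = 2418.157; SSW = ΣΣ(x−x̄ᵢ)² = 463.700
MSB = 2418.157/3 = 806.0524; MSW = 463.700/24 = 19.3208
F = MSB/MSW = 41.7193
df = (3, 24)
p-value (upper-tail) = 0.00000
At α=0.05: p < α → reject H₀

reject H₀: yes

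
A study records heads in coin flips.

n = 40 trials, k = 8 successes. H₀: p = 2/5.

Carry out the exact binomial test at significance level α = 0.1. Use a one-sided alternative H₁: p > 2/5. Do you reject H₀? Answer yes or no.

reject H₀: no

Exact binomial: n=40, k=8, p₀=2/5=0.4000
P(X≥8) from Σ C(n,i)·p₀^i·(1−p₀)^(n−i)
p-value (one-sided, H₁ greater) = 0.99795
At α=0.1: p ≥ α → fail to reject H₀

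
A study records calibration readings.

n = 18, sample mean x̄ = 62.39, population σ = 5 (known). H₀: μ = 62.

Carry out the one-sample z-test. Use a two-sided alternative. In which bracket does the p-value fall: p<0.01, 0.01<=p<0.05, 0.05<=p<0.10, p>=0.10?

p-value bracket: p>=0.10

SE = σ/√n = 5/√18 = 1.1785
z = (x̄−μ₀)/SE = (62.39−62)/1.1785 = 0.3309
p-value (two-sided) = 0.74070
→ bracket: p>=0.10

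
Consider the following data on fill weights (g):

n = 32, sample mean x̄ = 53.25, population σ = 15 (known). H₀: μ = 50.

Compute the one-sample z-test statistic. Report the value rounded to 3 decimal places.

test statistic = 1.226

SE = σ/√n = 15/√32 = 2.6517
z = (x̄−μ₀)/SE = (53.25−50)/2.6517 = 1.2257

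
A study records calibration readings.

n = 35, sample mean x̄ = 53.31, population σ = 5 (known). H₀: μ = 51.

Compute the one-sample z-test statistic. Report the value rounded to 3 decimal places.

SE = σ/√n = 5/√35 = 0.8452
z = (x̄−μ₀)/SE = (53.31−51)/0.8452 = 2.7332

test statistic = 2.733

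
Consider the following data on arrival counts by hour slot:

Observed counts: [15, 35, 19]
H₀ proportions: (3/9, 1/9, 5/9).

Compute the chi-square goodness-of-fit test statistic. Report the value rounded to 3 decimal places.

test statistic = 109.983

n = 69; E_i = n·p_i = [23.00, 7.67, 38.33]
χ² = (15−23.00)²/23.00 + (35−7.67)²/7.67 + (19−38.33)²/38.33 = 109.9826
df = 2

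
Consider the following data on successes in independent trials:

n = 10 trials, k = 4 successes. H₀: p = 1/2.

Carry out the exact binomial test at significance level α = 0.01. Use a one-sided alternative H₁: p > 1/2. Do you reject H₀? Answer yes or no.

reject H₀: no

Exact binomial: n=10, k=4, p₀=1/2=0.5000
P(X≥4) from Σ C(n,i)·p₀^i·(1−p₀)^(n−i)
p-value (one-sided, H₁ greater) = 0.82812
At α=0.01: p ≥ α → fail to reject H₀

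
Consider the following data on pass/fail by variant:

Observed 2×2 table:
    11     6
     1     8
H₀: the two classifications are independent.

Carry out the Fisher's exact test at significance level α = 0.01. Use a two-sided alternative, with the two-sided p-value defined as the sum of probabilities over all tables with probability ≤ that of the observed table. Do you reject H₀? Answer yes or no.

Margins: r₁=17, r₂=9, c₁=12, c₂=14, n=26
p_obs = C(17,11)·C(9,1)/C(26,12); sum pmf over tables with pmf ≤ p_obs
p-value (two-sided) = 0.01446
At α=0.01: p ≥ α → fail to reject H₀

reject H₀: no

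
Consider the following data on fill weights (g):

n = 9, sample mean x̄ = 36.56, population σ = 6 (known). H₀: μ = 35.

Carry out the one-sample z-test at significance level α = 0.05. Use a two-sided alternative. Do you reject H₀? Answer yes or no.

SE = σ/√n = 6/√9 = 2.0000
z = (x̄−μ₀)/SE = (36.56−35)/2.0000 = 0.7800
p-value (two-sided) = 0.43539
At α=0.05: p ≥ α → fail to reject H₀

reject H₀: no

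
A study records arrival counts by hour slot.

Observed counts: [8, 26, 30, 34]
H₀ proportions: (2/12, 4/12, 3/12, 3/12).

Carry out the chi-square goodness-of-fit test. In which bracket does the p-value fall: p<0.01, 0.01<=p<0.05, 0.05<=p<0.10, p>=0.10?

n = 98; E_i = n·p_i = [16.33, 32.67, 24.50, 24.50]
χ² = (8−16.33)²/16.33 + (26−32.67)²/32.67 + (30−24.50)²/24.50 + (34−24.50)²/24.50 = 10.5306
df = 3
p-value (upper-tail) = 0.01455
→ bracket: 0.01<=p<0.05

p-value bracket: 0.01<=p<0.05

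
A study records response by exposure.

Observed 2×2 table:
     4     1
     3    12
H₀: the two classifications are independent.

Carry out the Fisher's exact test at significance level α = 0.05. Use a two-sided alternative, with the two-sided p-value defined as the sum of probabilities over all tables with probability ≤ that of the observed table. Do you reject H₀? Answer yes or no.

Margins: r₁=5, r₂=15, c₁=7, c₂=13, n=20
p_obs = C(5,4)·C(15,3)/C(20,7); sum pmf over tables with pmf ≤ p_obs
p-value (two-sided) = 0.03070
At α=0.05: p < α → reject H₀

reject H₀: yes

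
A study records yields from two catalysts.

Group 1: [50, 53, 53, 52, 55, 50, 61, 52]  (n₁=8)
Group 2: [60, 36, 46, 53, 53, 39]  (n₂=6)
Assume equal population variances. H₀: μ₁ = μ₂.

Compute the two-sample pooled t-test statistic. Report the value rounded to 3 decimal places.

test statistic = 1.538

x̄₁=53.250, s₁=3.536, n₁=8
x̄₂=47.833, s₂=9.196, n₂=6
s_p² = [7·3.536² + 5·9.196²]/12 = 42.5278
SE = √(s_p²·(1/8+1/6)) = 3.5219
t = (53.250−47.833)/3.5219 = 1.5380
df = 12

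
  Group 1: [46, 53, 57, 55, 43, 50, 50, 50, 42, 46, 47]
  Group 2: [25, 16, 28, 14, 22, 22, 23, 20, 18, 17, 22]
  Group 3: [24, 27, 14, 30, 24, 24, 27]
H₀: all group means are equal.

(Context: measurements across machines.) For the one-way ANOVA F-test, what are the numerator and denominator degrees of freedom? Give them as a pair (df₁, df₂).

degrees of freedom = [2, 26]

k = 3 groups, N = 29 total
df = (k−1, N−k) = (3−1, 29−3) = (2, 26)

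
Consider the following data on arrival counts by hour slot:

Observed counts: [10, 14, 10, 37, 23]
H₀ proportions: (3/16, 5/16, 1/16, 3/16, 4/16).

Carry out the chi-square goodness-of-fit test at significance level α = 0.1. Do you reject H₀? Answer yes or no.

n = 94; E_i = n·p_i = [17.62, 29.38, 5.88, 17.62, 23.50]
χ² = (10−17.62)²/17.62 + (14−29.38)²/29.38 + (10−5.88)²/5.88 + (37−17.62)²/17.62 + (23−23.50)²/23.50 = 35.5518
df = 4
p-value (upper-tail) = 0.00000
At α=0.1: p < α → reject H₀

reject H₀: yes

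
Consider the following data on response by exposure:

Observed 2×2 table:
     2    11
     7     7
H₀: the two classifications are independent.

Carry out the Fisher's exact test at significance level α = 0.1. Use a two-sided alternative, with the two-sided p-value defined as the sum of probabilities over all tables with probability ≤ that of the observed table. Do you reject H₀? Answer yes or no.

reject H₀: no

Margins: r₁=13, r₂=14, c₁=9, c₂=18, n=27
p_obs = C(13,2)·C(14,7)/C(27,9); sum pmf over tables with pmf ≤ p_obs
p-value (two-sided) = 0.10319
At α=0.1: p ≥ α → fail to reject H₀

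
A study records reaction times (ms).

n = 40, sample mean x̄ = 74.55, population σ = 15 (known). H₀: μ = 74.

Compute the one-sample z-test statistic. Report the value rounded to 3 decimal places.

test statistic = 0.232

SE = σ/√n = 15/√40 = 2.3717
z = (x̄−μ₀)/SE = (74.55−74)/2.3717 = 0.2319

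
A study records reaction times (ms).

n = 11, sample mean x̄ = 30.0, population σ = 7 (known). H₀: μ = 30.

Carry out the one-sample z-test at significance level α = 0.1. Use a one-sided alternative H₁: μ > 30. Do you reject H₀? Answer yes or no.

SE = σ/√n = 7/√11 = 2.1106
z = (x̄−μ₀)/SE = (30.0−30)/2.1106 = 0.0000
p-value (one-sided, H₁ greater) = 0.50000
At α=0.1: p ≥ α → fail to reject H₀

reject H₀: no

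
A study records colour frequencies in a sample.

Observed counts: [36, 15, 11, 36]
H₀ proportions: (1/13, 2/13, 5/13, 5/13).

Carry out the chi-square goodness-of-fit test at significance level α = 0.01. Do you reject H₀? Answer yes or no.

n = 98; E_i = n·p_i = [7.54, 15.08, 37.69, 37.69]
χ² = (36−7.54)²/7.54 + (15−15.08)²/15.08 + (11−37.69)²/37.69 + (36−37.69)²/37.69 = 126.4357
df = 3
p-value (upper-tail) = 0.00000
At α=0.01: p < α → reject H₀

reject H₀: yes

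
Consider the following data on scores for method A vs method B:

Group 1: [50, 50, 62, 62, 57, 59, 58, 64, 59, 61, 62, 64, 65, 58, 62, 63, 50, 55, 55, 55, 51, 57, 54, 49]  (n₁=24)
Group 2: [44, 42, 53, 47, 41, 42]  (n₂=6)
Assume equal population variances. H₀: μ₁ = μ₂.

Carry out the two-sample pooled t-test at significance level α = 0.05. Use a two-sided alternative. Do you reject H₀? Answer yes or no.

x̄₁=57.583, s₁=5.038, n₁=24
x̄₂=44.833, s₂=4.535, n₂=6
s_p² = [23·5.038² + 5·4.535²]/28 = 24.5238
SE = √(s_p²·(1/24+1/6)) = 2.2603
t = (57.583−44.833)/2.2603 = 5.6407
df = 28
p-value (two-sided) = 0.00000
At α=0.05: p < α → reject H₀

reject H₀: yes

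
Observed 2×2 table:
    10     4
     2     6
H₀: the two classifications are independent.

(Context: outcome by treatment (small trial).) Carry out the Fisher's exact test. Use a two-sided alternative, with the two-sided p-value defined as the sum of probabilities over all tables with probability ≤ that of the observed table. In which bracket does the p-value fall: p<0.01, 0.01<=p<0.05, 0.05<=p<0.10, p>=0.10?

Margins: r₁=14, r₂=8, c₁=12, c₂=10, n=22
p_obs = C(14,10)·C(8,2)/C(22,12); sum pmf over tables with pmf ≤ p_obs
p-value (two-sided) = 0.07430
→ bracket: 0.05<=p<0.10

p-value bracket: 0.05<=p<0.10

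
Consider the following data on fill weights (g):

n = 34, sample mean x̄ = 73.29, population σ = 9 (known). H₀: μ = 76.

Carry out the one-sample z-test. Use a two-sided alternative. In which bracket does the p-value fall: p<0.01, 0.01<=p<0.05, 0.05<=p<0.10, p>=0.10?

SE = σ/√n = 9/√34 = 1.5435
z = (x̄−μ₀)/SE = (73.29−76)/1.5435 = -1.7558
p-value (two-sided) = 0.07913
→ bracket: 0.05<=p<0.10

p-value bracket: 0.05<=p<0.10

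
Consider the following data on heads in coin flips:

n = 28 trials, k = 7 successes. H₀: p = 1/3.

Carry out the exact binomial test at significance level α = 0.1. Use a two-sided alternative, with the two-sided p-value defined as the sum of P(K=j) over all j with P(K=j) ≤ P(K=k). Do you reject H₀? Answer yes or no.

Exact binomial: n=28, k=7, p₀=1/3=0.3333
P(X=j) = C(n,j)·p₀^j·(1−p₀)^(n−j); p = Σ P(X=j) over j with P(X=j) ≤ P(X=7)
p-value (two-sided) = 0.42583
At α=0.1: p ≥ α → fail to reject H₀

reject H₀: no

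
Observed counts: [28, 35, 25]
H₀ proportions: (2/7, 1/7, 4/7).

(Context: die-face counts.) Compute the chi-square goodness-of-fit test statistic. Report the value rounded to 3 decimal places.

test statistic = 53.054

n = 88; E_i = n·p_i = [25.14, 12.57, 50.29]
χ² = (28−25.14)²/25.14 + (35−12.57)²/12.57 + (25−50.29)²/50.29 = 53.0540
df = 2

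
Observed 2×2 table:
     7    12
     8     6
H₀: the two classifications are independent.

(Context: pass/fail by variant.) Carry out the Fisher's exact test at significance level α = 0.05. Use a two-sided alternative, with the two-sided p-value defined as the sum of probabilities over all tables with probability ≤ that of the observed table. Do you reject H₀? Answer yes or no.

reject H₀: no

Margins: r₁=19, r₂=14, c₁=15, c₂=18, n=33
p_obs = C(19,7)·C(14,8)/C(33,15); sum pmf over tables with pmf ≤ p_obs
p-value (two-sided) = 0.30411
At α=0.05: p ≥ α → fail to reject H₀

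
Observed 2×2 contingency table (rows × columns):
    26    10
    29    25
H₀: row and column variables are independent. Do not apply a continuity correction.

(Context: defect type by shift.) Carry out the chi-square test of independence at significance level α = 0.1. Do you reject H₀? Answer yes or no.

reject H₀: yes

Row totals [36, 54], col totals [55, 35], n=90
χ² = (26−22.00)²/22.00 + (10−14.00)²/14.00 + (29−33.00)²/33.00 + (25−21.00)²/21.00 = 3.1169
df = 1
p-value (upper-tail) = 0.07748
At α=0.1: p < α → reject H₀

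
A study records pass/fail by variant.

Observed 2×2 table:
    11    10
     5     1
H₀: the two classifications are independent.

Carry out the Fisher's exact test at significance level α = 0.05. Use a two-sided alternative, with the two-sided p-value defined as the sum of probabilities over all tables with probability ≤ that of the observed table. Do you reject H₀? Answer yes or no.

Margins: r₁=21, r₂=6, c₁=16, c₂=11, n=27
p_obs = C(21,11)·C(6,5)/C(27,16); sum pmf over tables with pmf ≤ p_obs
p-value (two-sided) = 0.34968
At α=0.05: p ≥ α → fail to reject H₀

reject H₀: no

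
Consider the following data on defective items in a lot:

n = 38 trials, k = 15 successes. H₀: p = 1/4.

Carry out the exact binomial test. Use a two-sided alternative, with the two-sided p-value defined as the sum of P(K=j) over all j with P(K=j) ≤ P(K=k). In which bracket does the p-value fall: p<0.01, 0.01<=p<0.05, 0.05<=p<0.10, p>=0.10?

p-value bracket: 0.05<=p<0.10

Exact binomial: n=38, k=15, p₀=1/4=0.2500
P(X=j) = C(n,j)·p₀^j·(1−p₀)^(n−j); p = Σ P(X=j) over j with P(X=j) ≤ P(X=15)
p-value (two-sided) = 0.05835
→ bracket: 0.05<=p<0.10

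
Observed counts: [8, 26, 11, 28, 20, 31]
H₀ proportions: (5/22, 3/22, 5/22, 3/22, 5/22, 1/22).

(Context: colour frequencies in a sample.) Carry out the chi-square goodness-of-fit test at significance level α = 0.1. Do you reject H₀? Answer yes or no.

reject H₀: yes

n = 124; E_i = n·p_i = [28.18, 16.91, 28.18, 16.91, 28.18, 5.64]
χ² = (8−28.18)²/28.18 + (26−16.91)²/16.91 + (11−28.18)²/28.18 + (28−16.91)²/16.91 + (20−28.18)²/28.18 + (31−5.64)²/5.64 = 153.6022
df = 5
p-value (upper-tail) = 0.00000
At α=0.1: p < α → reject H₀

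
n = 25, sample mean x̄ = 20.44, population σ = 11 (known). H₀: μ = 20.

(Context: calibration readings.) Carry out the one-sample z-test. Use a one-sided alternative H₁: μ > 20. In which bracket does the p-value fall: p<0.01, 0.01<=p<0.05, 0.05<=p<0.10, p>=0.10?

p-value bracket: p>=0.10

SE = σ/√n = 11/√25 = 2.2000
z = (x̄−μ₀)/SE = (20.44−20)/2.2000 = 0.2000
p-value (one-sided, H₁ greater) = 0.42074
→ bracket: p>=0.10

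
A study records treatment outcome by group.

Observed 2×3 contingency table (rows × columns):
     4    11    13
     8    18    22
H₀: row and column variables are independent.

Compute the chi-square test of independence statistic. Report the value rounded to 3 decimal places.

Row totals [28, 48], col totals [12, 29, 35], n=76
χ² = (4−4.42)²/4.42 + (11−10.68)²/10.68 + (13−12.89)²/12.89 + (8−7.58)²/7.58 + (18−18.32)²/18.32 + (22−22.11)²/22.11 = 0.0796
df = 2

test statistic = 0.080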